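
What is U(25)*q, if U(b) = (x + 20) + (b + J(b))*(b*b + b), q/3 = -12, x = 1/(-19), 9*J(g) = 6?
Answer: -11425044/19 ≈ -6.0132e+5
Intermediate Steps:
J(g) = ⅔ (J(g) = (⅑)*6 = ⅔)
x = -1/19 ≈ -0.052632
q = -36 (q = 3*(-12) = -36)
U(b) = 379/19 + (⅔ + b)*(b + b²) (U(b) = (-1/19 + 20) + (b + ⅔)*(b*b + b) = 379/19 + (⅔ + b)*(b² + b) = 379/19 + (⅔ + b)*(b + b²))
U(25)*q = (379/19 + 25³ + (⅔)*25 + (5/3)*25²)*(-36) = (379/19 + 15625 + 50/3 + (5/3)*625)*(-36) = (379/19 + 15625 + 50/3 + 3125/3)*(-36) = (952087/57)*(-36) = -11425044/19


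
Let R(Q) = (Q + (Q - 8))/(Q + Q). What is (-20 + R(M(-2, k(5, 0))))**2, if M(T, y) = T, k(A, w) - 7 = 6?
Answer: 289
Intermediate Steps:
k(A, w) = 13 (k(A, w) = 7 + 6 = 13)
R(Q) = (-8 + 2*Q)/(2*Q) (R(Q) = (Q + (-8 + Q))/((2*Q)) = (-8 + 2*Q)*(1/(2*Q)) = (-8 + 2*Q)/(2*Q))
(-20 + R(M(-2, k(5, 0))))**2 = (-20 + (-4 - 2)/(-2))**2 = (-20 - 1/2*(-6))**2 = (-20 + 3)**2 = (-17)**2 = 289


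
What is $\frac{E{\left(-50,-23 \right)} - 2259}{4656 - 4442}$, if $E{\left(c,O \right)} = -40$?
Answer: $- \frac{2299}{214} \approx -10.743$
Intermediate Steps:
$\frac{E{\left(-50,-23 \right)} - 2259}{4656 - 4442} = \frac{-40 - 2259}{4656 - 4442} = - \frac{2299}{214}$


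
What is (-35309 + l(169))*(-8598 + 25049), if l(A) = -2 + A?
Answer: -578121042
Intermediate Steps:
(-35309 + l(169))*(-8598 + 25049) = (-35309 + (-2 + 169))*(-8598 + 25049) = (-35309 + 167)*16451 = -35142*16451 = -578121042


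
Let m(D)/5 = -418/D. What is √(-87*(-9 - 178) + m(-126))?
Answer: 2*√1795486/21 ≈ 127.61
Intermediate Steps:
m(D) = -2090/D (m(D) = 5*(-418/D) = -2090/D)
√(-87*(-9 - 178) + m(-126)) = √(-87*(-9 - 178) - 2090/(-126)) = √(-87*(-187) - 2090*(-1/126)) = √(16269 + 1045/63) = √(1025992/63) = 2*√1795486/21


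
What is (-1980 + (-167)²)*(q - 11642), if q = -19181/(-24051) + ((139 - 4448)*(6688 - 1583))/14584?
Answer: -119500760016335971/350759784 ≈ -3.4069e+8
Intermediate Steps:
q = -528780813991/350759784 (q = -19181*(-1/24051) - 4309*5105*(1/14584) = 19181/24051 - 21997445*1/14584 = 19181/24051 - 21997445/14584 = -528780813991/350759784 ≈ -1507.5)
(-1980 + (-167)²)*(q - 11642) = (-1980 + (-167)²)*(-528780813991/350759784 - 11642) = (-1980 + 27889)*(-4612326219319/350759784) = 25909*(-4612326219319/350759784) = -119500760016335971/350759784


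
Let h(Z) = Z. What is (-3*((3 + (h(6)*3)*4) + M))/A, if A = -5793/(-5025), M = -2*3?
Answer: -346725/1931 ≈ -179.56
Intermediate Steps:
M = -6
A = 1931/1675 (A = -5793*(-1/5025) = 1931/1675 ≈ 1.1528)
(-3*((3 + (h(6)*3)*4) + M))/A = (-3*((3 + (6*3)*4) - 6))/(1931/1675) = -3*((3 + 18*4) - 6)*(1675/1931) = -3*((3 + 72) - 6)*(1675/1931) = -3*(75 - 6)*(1675/1931) = -3*69*(1675/1931) = -207*1675/1931 = -346725/1931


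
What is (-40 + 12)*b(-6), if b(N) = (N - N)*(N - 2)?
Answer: 0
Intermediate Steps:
b(N) = 0 (b(N) = 0*(-2 + N) = 0)
(-40 + 12)*b(-6) = (-40 + 12)*0 = -28*0 = 0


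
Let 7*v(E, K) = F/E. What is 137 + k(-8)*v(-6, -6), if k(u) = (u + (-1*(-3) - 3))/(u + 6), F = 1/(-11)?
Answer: 31649/231 ≈ 137.01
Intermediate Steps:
F = -1/11 ≈ -0.090909
v(E, K) = -1/(77*E) (v(E, K) = (-1/(11*E))/7 = -1/(77*E))
k(u) = u/(6 + u) (k(u) = (u + (3 - 3))/(6 + u) = (u + 0)/(6 + u) = u/(6 + u))
137 + k(-8)*v(-6, -6) = 137 + (-8/(6 - 8))*(-1/77/(-6)) = 137 + (-8/(-2))*(-1/77*(-⅙)) = 137 - 8*(-½)*(1/462) = 137 + 4*(1/462) = 137 + 2/231 = 31649/231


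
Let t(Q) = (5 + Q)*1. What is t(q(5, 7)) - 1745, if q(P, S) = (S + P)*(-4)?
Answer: -1788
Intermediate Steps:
q(P, S) = -4*P - 4*S (q(P, S) = (P + S)*(-4) = -4*P - 4*S)
t(Q) = 5 + Q
t(q(5, 7)) - 1745 = (5 + (-4*5 - 4*7)) - 1745 = (5 + (-20 - 28)) - 1745 = (5 - 48) - 1745 = -43 - 1745 = -1788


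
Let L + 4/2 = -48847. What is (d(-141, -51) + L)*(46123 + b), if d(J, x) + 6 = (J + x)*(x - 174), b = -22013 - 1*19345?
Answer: -26946075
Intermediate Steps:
L = -48849 (L = -2 - 48847 = -48849)
b = -41358 (b = -22013 - 19345 = -41358)
d(J, x) = -6 + (-174 + x)*(J + x) (d(J, x) = -6 + (J + x)*(x - 174) = -6 + (J + x)*(-174 + x) = -6 + (-174 + x)*(J + x))
(d(-141, -51) + L)*(46123 + b) = ((-6 + (-51)² - 174*(-141) - 174*(-51) - 141*(-51)) - 48849)*(46123 - 41358) = ((-6 + 2601 + 24534 + 8874 + 7191) - 48849)*4765 = (43194 - 48849)*4765 = -5655*4765 = -26946075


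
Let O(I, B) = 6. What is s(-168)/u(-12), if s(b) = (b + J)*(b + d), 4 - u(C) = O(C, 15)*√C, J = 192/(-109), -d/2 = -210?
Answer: -41634/109 - 124902*I*√3/109 ≈ -381.96 - 1984.7*I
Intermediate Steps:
d = 420 (d = -2*(-210) = 420)
J = -192/109 (J = 192*(-1/109) = -192/109 ≈ -1.7615)
u(C) = 4 - 6*√C
s(b) = (420 + b)*(-192/109 + b) (s(b) = (b - 192/109)*(b + 420) = (-192/109 + b)*(420 + b) = (420 + b)*(-192/109 + b))
s(-168)/u(-12) = (-80640/109 + (-168)² + (45588/109)*(-168))/(4 - 12*I*√3) = (-80640/109 + 28224 - 7658784/109)/(4 - 12*I*√3) = -4663008/(109*(4 - 12*I*√3))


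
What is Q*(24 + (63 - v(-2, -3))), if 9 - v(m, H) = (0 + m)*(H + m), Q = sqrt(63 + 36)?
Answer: 264*sqrt(11) ≈ 875.59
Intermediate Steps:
Q = 3*sqrt(11) (Q = sqrt(99) = 3*sqrt(11) ≈ 9.9499)
v(m, H) = 9 - m*(H + m) (v(m, H) = 9 - (0 + m)*(H + m) = 9 - m*(H + m))
Q*(24 + (63 - v(-2, -3))) = (3*sqrt(11))*(24 + (63 - (9 - 1*(-2)**2 - 1*(-3)*(-2)))) = (3*sqrt(11))*(24 + (63 - (9 - 1*4 - 6))) = (3*sqrt(11))*(24 + (63 - (9 - 4 - 6))) = (3*sqrt(11))*(24 + (63 - 1*(-1))) = (3*sqrt(11))*(24 + (63 + 1)) = (3*sqrt(11))*(24 + 64) = (3*sqrt(11))*88 = 264*sqrt(11)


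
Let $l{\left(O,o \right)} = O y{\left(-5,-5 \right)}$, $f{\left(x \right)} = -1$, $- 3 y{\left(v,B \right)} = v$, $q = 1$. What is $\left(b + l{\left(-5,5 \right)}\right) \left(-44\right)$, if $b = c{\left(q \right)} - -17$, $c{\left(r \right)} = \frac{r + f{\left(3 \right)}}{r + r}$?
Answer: $- \frac{1144}{3} \approx -381.33$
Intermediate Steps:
$y{\left(v,B \right)} = - \frac{v}{3}$
$c{\left(r \right)} = \frac{-1 + r}{2 r}$ ($c{\left(r \right)} = \frac{r - 1}{r + r} = \frac{-1 + r}{2 r}$)
$l{\left(O,o \right)} = \frac{5 O}{3}$ ($l{\left(O,o \right)} = O \left(\left(- \frac{1}{3}\right) \left(-5\right)\right) = O \frac{5}{3} = \frac{5 O}{3}$)
$b = 17$ ($b = \frac{-1 + 1}{2 \cdot 1} - -17 = \frac{1}{2} \cdot 1 \cdot 0 + 17 = 0 + 17 = 17$)
$\left(b + l{\left(-5,5 \right)}\right) \left(-44\right) = \left(17 + \frac{5}{3} \left(-5\right)\right) \left(-44\right) = \left(17 - \frac{25}{3}\right) \left(-44\right) = \frac{26}{3} \left(-44\right) = - \frac{1144}{3}$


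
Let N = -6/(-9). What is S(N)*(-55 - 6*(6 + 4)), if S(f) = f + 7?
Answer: -2645/3 ≈ -881.67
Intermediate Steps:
N = ⅔ (N = -6*(-⅑) = ⅔ ≈ 0.66667)
S(f) = 7 + f
S(N)*(-55 - 6*(6 + 4)) = (7 + ⅔)*(-55 - 6*(6 + 4)) = 23*(-55 - 6*10)/3 = 23*(-55 - 60)/3 = (23/3)*(-115) = -2645/3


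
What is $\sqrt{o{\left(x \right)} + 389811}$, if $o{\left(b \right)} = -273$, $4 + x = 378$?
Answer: $3 \sqrt{43282} \approx 624.13$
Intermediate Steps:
$x = 374$ ($x = -4 + 378 = 374$)
$\sqrt{o{\left(x \right)} + 389811} = \sqrt{-273 + 389811} = \sqrt{389538} = 3 \sqrt{43282}$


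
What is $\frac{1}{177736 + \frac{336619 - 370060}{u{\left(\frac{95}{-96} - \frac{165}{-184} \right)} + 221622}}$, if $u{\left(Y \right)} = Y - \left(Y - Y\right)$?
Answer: $\frac{489341171}{86973468531128} \approx 5.6263 \cdot 10^{-6}$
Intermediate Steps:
$u{\left(Y \right)} = Y$ ($u{\left(Y \right)} = Y - 0 = Y + 0 = Y$)
$\frac{1}{177736 + \frac{336619 - 370060}{u{\left(\frac{95}{-96} - \frac{165}{-184} \right)} + 221622}} = \frac{1}{177736 + \frac{336619 - 370060}{\left(\frac{95}{-96} - \frac{165}{-184}\right) + 221622}} = \frac{1}{177736 - \frac{33441}{\left(95 \left(- \frac{1}{96}\right) - - \frac{165}{184}\right) + 221622}} = \frac{1}{177736 - \frac{33441}{\left(- \frac{95}{96} + \frac{165}{184}\right) + 221622}} = \frac{1}{177736 - \frac{33441}{- \frac{205}{2208} + 221622}} = \frac{1}{177736 - \frac{33441}{\frac{489341171}{2208}}} = \frac{1}{177736 - \frac{73837728}{489341171}} = \frac{1}{\frac{86973468531128}{489341171}} = \frac{489341171}{86973468531128}$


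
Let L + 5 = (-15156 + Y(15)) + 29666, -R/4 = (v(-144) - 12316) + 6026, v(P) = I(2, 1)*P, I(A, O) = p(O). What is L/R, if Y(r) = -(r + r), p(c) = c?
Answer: 14475/25736 ≈ 0.56244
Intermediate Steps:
I(A, O) = O
v(P) = P (v(P) = 1*P = P)
Y(r) = -2*r
R = 25736 (R = -4*((-144 - 12316) + 6026) = -4*(-12460 + 6026) = -4*(-6434) = 25736)
L = 14475 (L = -5 + ((-15156 - 2*15) + 29666) = -5 + ((-15156 - 30) + 29666) = -5 + (-15186 + 29666) = -5 + 14480 = 14475)
L/R = 14475/25736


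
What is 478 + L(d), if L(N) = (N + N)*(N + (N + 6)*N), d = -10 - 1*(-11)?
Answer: 494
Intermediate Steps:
d = 1 (d = -10 + 11 = 1)
L(N) = 2*N*(N + N*(6 + N)) (L(N) = (2*N)*(N + (6 + N)*N) = (2*N)*(N + N*(6 + N)) = 2*N*(N + N*(6 + N)))
478 + L(d) = 478 + 2*1²*(7 + 1) = 478 + 2*1*8 = 478 + 16 = 494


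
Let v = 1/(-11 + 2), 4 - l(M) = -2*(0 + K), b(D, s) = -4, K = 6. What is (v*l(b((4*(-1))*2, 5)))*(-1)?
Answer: 16/9 ≈ 1.7778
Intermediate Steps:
l(M) = 16 (l(M) = 4 - (-2)*(0 + 6) = 4 - (-2)*6 = 4 - 1*(-12) = 4 + 12 = 16)
v = -⅑ (v = 1/(-9) = -⅑ ≈ -0.11111)
(v*l(b((4*(-1))*2, 5)))*(-1) = -⅑*16*(-1) = -16/9*(-1) = 16/9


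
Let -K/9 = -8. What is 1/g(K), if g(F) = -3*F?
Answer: -1/216 ≈ -0.0046296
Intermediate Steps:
K = 72 (K = -9*(-8) = 72)
1/g(K) = 1/(-3*72) = 1/(-216) = -1/216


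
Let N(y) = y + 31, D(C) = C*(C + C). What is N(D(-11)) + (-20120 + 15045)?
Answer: -4802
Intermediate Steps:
D(C) = 2*C**2 (D(C) = C*(2*C) = 2*C**2)
N(y) = 31 + y
N(D(-11)) + (-20120 + 15045) = (31 + 2*(-11)**2) + (-20120 + 15045) = (31 + 2*121) - 5075 = (31 + 242) - 5075 = 273 - 5075 = -4802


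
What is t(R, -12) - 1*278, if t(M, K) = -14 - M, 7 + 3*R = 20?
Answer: -889/3 ≈ -296.33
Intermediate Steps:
R = 13/3 (R = -7/3 + (1/3)*20 = -7/3 + 20/3 = 13/3 ≈ 4.3333)
t(R, -12) - 1*278 = (-14 - 1*13/3) - 1*278 = (-14 - 13/3) - 278 = -55/3 - 278 = -889/3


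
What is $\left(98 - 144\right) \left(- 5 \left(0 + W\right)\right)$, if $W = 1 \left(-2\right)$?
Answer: $-460$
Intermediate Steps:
$W = -2$
$\left(98 - 144\right) \left(- 5 \left(0 + W\right)\right) = \left(98 - 144\right) \left(- 5 \left(0 - 2\right)\right) = - 46 \left(\left(-5\right) \left(-2\right)\right) = \left(-46\right) 10 = -460$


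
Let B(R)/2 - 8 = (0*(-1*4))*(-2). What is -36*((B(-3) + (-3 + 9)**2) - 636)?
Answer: 21024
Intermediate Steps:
B(R) = 16 (B(R) = 16 + 2*((0*(-1*4))*(-2)) = 16 + 2*((0*(-4))*(-2)) = 16 + 2*(0*(-2)) = 16 + 2*0 = 16 + 0 = 16)
-36*((B(-3) + (-3 + 9)**2) - 636) = -36*((16 + (-3 + 9)**2) - 636) = -36*((16 + 6**2) - 636) = -36*((16 + 36) - 636) = -36*(52 - 636) = -36*(-584) = 21024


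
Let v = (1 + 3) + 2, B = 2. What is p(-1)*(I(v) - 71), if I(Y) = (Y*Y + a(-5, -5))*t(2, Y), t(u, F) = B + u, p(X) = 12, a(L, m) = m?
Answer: 636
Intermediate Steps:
t(u, F) = 2 + u
v = 6 (v = 4 + 2 = 6)
I(Y) = -20 + 4*Y² (I(Y) = (Y*Y - 5)*(2 + 2) = (Y² - 5)*4 = (-5 + Y²)*4 = -20 + 4*Y²)
p(-1)*(I(v) - 71) = 12*((-20 + 4*6²) - 71) = 12*((-20 + 4*36) - 71) = 12*((-20 + 144) - 71) = 12*(124 - 71) = 12*53 = 636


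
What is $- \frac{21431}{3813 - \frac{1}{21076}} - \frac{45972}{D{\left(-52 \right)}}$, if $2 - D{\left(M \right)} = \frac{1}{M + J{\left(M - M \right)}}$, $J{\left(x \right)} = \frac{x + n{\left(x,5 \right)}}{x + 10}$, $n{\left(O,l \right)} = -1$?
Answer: $- \frac{481319347002139}{21135412981} \approx -22773.0$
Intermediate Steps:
$J{\left(x \right)} = \frac{-1 + x}{10 + x}$ ($J{\left(x \right)} = \frac{x - 1}{x + 10} = \frac{-1 + x}{10 + x}$)
$D{\left(M \right)} = 2 - \frac{1}{- \frac{1}{10} + M}$ ($D{\left(M \right)} = 2 - \frac{1}{M + \frac{-1 + \left(M - M\right)}{10 + \left(M - M\right)}} = 2 - \frac{1}{M + \frac{-1 + 0}{10 + 0}} = 2 - \frac{1}{M + \frac{1}{10} \left(-1\right)} = 2 - \frac{1}{M - \frac{1}{10}} = 2 - \frac{1}{- \frac{1}{10} + M}$)
$- \frac{21431}{3813 - \frac{1}{21076}} - \frac{45972}{D{\left(-52 \right)}} = - \frac{21431}{3813 - \frac{1}{21076}} - \frac{45972}{4 \frac{1}{-1 + 10 \left(-52\right)} \left(-3 + 5 \left(-52\right)\right)} = - \frac{21431}{3813 - \frac{1}{21076}} - \frac{45972}{4 \frac{1}{-1 - 520} \left(-3 - 260\right)} = - \frac{21431}{3813 - \frac{1}{21076}} - \frac{45972}{4 \frac{1}{-521} \left(-263\right)} = - \frac{21431}{\frac{80362787}{21076}} - \frac{45972}{4 \left(- \frac{1}{521}\right) \left(-263\right)} = \left(-21431\right) \frac{21076}{80362787} - \frac{45972}{\frac{1052}{521}} = - \frac{451679756}{80362787} - \frac{5987853}{263} = - \frac{481319347002139}{21135412981}$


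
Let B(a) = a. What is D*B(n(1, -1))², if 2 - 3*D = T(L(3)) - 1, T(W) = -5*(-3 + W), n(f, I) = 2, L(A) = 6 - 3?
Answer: 4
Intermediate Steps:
L(A) = 3
T(W) = 15 - 5*W
D = 1 (D = ⅔ - ((15 - 5*3) - 1)/3 = ⅔ - ((15 - 15) - 1)/3 = ⅔ - (0 - 1)/3 = ⅔ - ⅓*(-1) = ⅔ + ⅓ = 1)
D*B(n(1, -1))² = 1*2² = 1*4 = 4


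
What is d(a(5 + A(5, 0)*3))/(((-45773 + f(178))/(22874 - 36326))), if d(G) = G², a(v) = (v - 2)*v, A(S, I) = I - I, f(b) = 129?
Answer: 756675/11411 ≈ 66.311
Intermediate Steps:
A(S, I) = 0
a(v) = v*(-2 + v) (a(v) = (-2 + v)*v = v*(-2 + v))
d(a(5 + A(5, 0)*3))/(((-45773 + f(178))/(22874 - 36326))) = ((5 + 0*3)*(-2 + (5 + 0*3)))²/(((-45773 + 129)/(22874 - 36326))) = ((5 + 0)*(-2 + (5 + 0)))²/((-45644/(-13452))) = (5*(-2 + 5))²/((-45644*(-1/13452))) = (5*3)²/(11411/3363) = 15²*(3363/11411) = 225*(3363/11411) = 756675/11411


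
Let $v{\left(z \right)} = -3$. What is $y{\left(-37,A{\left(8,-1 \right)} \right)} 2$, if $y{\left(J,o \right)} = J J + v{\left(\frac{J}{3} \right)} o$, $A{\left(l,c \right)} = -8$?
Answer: $2786$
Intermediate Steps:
$y{\left(J,o \right)} = J^{2} - 3 o$ ($y{\left(J,o \right)} = J J - 3 o = J^{2} - 3 o$)
$y{\left(-37,A{\left(8,-1 \right)} \right)} 2 = \left(\left(-37\right)^{2} - -24\right) 2 = \left(1369 + 24\right) 2 = 1393 \cdot 2 = 2786$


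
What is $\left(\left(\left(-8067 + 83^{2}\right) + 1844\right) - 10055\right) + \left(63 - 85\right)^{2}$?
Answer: $-8905$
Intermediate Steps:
$\left(\left(\left(-8067 + 83^{2}\right) + 1844\right) - 10055\right) + \left(63 - 85\right)^{2} = \left(\left(\left(-8067 + 6889\right) + 1844\right) - 10055\right) + \left(-22\right)^{2} = \left(\left(-1178 + 1844\right) - 10055\right) + 484 = \left(666 - 10055\right) + 484 = -9389 + 484 = -8905$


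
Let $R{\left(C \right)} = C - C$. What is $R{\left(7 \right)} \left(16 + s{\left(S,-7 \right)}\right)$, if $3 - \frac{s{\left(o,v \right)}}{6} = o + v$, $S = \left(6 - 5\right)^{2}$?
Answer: $0$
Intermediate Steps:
$R{\left(C \right)} = 0$
$S = 1$ ($S = 1^{2} = 1$)
$s{\left(o,v \right)} = 18 - 6 o - 6 v$ ($s{\left(o,v \right)} = 18 - 6 \left(o + v\right) = 18 - \left(6 o + 6 v\right) = 18 - 6 o - 6 v$)
$R{\left(7 \right)} \left(16 + s{\left(S,-7 \right)}\right) = 0 \left(16 - -54\right) = 0 \left(16 + \left(18 - 6 + 42\right)\right) = 0 \left(16 + 54\right) = 0 \cdot 70 = 0$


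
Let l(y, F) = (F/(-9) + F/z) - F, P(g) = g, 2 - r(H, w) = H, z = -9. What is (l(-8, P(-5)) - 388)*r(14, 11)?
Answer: 13748/3 ≈ 4582.7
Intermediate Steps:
r(H, w) = 2 - H
l(y, F) = -11*F/9 (l(y, F) = (F/(-9) + F/(-9)) - F = (F*(-1/9) + F*(-1/9)) - F = (-F/9 - F/9) - F = -2*F/9 - F = -11*F/9)
(l(-8, P(-5)) - 388)*r(14, 11) = (-11/9*(-5) - 388)*(2 - 1*14) = (55/9 - 388)*(2 - 14) = -3437/9*(-12) = 13748/3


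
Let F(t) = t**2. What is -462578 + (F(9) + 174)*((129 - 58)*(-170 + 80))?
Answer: -2092028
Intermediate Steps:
-462578 + (F(9) + 174)*((129 - 58)*(-170 + 80)) = -462578 + (9**2 + 174)*((129 - 58)*(-170 + 80)) = -462578 + (81 + 174)*(71*(-90)) = -462578 + 255*(-6390) = -462578 - 1629450 = -2092028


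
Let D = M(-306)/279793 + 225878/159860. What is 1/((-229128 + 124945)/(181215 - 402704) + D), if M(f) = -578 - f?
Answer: 4953347767135610/9324068944264833 ≈ 0.53124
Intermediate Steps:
D = 31577800667/22363854490 (D = (-578 - 1*(-306))/279793 + 225878/159860 = (-578 + 306)*(1/279793) + 225878*(1/159860) = -272*1/279793 + 112939/79930 = -272/279793 + 112939/79930 = 31577800667/22363854490 ≈ 1.4120)
1/((-229128 + 124945)/(181215 - 402704) + D) = 1/((-229128 + 124945)/(181215 - 402704) + 31577800667/22363854490) = 1/(-104183/(-221489) + 31577800667/22363854490) = 1/(-104183*(-1/221489) + 31577800667/22363854490) = 1/(104183/221489 + 31577800667/22363854490) = 1/(9324068944264833/4953347767135610) = 4953347767135610/9324068944264833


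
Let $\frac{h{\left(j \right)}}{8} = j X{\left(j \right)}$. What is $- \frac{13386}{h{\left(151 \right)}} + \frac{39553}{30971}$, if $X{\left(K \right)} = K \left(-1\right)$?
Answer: $\frac{3814680715}{2824679084} \approx 1.3505$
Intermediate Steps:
$X{\left(K \right)} = - K$
$h{\left(j \right)} = - 8 j^{2}$ ($h{\left(j \right)} = 8 j \left(- j\right) = 8 \left(- j^{2}\right) = - 8 j^{2}$)
$- \frac{13386}{h{\left(151 \right)}} + \frac{39553}{30971} = - \frac{13386}{\left(-8\right) 151^{2}} + \frac{39553}{30971} = - \frac{13386}{\left(-8\right) 22801} + 39553 \cdot \frac{1}{30971} = - \frac{13386}{-182408} + \frac{39553}{30971} = \left(-13386\right) \left(- \frac{1}{182408}\right) + \frac{39553}{30971} = \frac{6693}{91204} + \frac{39553}{30971} = \frac{3814680715}{2824679084}$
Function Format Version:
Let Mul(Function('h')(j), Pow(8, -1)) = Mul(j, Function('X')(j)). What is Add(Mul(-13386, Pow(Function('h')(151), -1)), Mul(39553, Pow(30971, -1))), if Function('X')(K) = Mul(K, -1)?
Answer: Rational(3814680715, 2824679084) ≈ 1.3505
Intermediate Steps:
Function('X')(K) = Mul(-1, K)
Function('h')(j) = Mul(-8, Pow(j, 2)) (Function('h')(j) = Mul(8, Mul(j, Mul(-1, j))) = Mul(8, Mul(-1, Pow(j, 2))) = Mul(-8, Pow(j, 2)))
Add(Mul(-13386, Pow(Function('h')(151), -1)), Mul(39553, Pow(30971, -1))) = Add(Mul(-13386, Pow(Mul(-8, Pow(151, 2)), -1)), Mul(39553, Pow(30971, -1))) = Add(Mul(-13386, Pow(Mul(-8, 22801), -1)), Mul(39553, Rational(1, 30971))) = Add(Mul(-13386, Pow(-182408, -1)), Rational(39553, 30971)) = Add(Mul(-13386, Rational(-1, 182408)), Rational(39553, 30971)) = Add(Rational(6693, 91204), Rational(39553, 30971)) = Rational(3814680715, 2824679084)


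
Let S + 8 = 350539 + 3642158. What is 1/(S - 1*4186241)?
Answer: -1/193552 ≈ -5.1666e-6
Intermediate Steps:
S = 3992689 (S = -8 + (350539 + 3642158) = -8 + 3992697 = 3992689)
1/(S - 1*4186241) = 1/(3992689 - 1*4186241) = 1/(3992689 - 4186241) = 1/(-193552) = -1/193552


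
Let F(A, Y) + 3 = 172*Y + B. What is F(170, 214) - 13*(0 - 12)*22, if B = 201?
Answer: 40438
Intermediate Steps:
F(A, Y) = 198 + 172*Y (F(A, Y) = -3 + (172*Y + 201) = -3 + (201 + 172*Y) = 198 + 172*Y)
F(170, 214) - 13*(0 - 12)*22 = (198 + 172*214) - 13*(0 - 12)*22 = (198 + 36808) - 13*(-12)*22 = 37006 - (-156)*22 = 37006 - 1*(-3432) = 37006 + 3432 = 40438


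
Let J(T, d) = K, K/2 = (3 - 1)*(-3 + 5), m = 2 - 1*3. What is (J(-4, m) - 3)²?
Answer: 25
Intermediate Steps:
m = -1 (m = 2 - 3 = -1)
K = 8 (K = 2*((3 - 1)*(-3 + 5)) = 2*(2*2) = 2*4 = 8)
J(T, d) = 8
(J(-4, m) - 3)² = (8 - 3)² = 5² = 25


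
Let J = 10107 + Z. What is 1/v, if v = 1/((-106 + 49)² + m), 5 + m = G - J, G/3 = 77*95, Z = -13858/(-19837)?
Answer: 299167776/19837 ≈ 15081.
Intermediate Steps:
Z = 13858/19837 (Z = -13858*(-1/19837) = 13858/19837 ≈ 0.69859)
G = 21945 (G = 3*(77*95) = 3*7315 = 21945)
J = 200506417/19837 (J = 10107 + 13858/19837 = 200506417/19837 ≈ 10108.)
m = 234717363/19837 (m = -5 + (21945 - 1*200506417/19837) = -5 + (21945 - 200506417/19837) = -5 + 234816548/19837 = 234717363/19837 ≈ 11832.)
v = 19837/299167776 (v = 1/((-106 + 49)² + 234717363/19837) = 1/((-57)² + 234717363/19837) = 1/(3249 + 234717363/19837) = 1/(299167776/19837) = 19837/299167776 ≈ 6.6307e-5)
1/v = 1/(19837/299167776) = 299167776/19837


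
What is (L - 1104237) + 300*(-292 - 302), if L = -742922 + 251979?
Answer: -1773380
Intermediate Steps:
L = -490943
(L - 1104237) + 300*(-292 - 302) = (-490943 - 1104237) + 300*(-292 - 302) = -1595180 + 300*(-594) = -1595180 - 178200 = -1773380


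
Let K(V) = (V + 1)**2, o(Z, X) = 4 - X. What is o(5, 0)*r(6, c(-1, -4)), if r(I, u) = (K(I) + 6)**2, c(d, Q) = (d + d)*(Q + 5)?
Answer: 12100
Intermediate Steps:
K(V) = (1 + V)**2
c(d, Q) = 2*d*(5 + Q) (c(d, Q) = (2*d)*(5 + Q) = 2*d*(5 + Q))
r(I, u) = (6 + (1 + I)**2)**2 (r(I, u) = ((1 + I)**2 + 6)**2 = (6 + (1 + I)**2)**2)
o(5, 0)*r(6, c(-1, -4)) = (4 - 1*0)*(6 + (1 + 6)**2)**2 = (4 + 0)*(6 + 7**2)**2 = 4*(6 + 49)**2 = 4*55**2 = 4*3025 = 12100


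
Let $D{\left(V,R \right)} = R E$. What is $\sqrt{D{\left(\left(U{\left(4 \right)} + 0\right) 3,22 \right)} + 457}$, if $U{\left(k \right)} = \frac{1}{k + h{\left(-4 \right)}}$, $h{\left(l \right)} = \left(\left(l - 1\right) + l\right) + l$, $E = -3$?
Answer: $\sqrt{391} \approx 19.774$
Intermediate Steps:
$h{\left(l \right)} = -1 + 3 l$ ($h{\left(l \right)} = \left(\left(-1 + l\right) + l\right) + l = \left(-1 + 2 l\right) + l = -1 + 3 l$)
$U{\left(k \right)} = \frac{1}{-13 + k}$ ($U{\left(k \right)} = \frac{1}{k + \left(-1 + 3 \left(-4\right)\right)} = \frac{1}{k - 13} = \frac{1}{-13 + k}$)
$D{\left(V,R \right)} = - 3 R$ ($D{\left(V,R \right)} = R \left(-3\right) = - 3 R$)
$\sqrt{D{\left(\left(U{\left(4 \right)} + 0\right) 3,22 \right)} + 457} = \sqrt{\left(-3\right) 22 + 457} = \sqrt{-66 + 457} = \sqrt{391}$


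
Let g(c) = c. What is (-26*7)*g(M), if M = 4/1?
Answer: -728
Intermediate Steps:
M = 4 (M = 4*1 = 4)
(-26*7)*g(M) = -26*7*4 = -182*4 = -728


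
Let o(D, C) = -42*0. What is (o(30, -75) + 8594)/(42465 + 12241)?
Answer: 4297/27353 ≈ 0.15709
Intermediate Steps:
o(D, C) = 0
(o(30, -75) + 8594)/(42465 + 12241) = (0 + 8594)/(42465 + 12241) = 8594/54706 = 8594*(1/54706) = 4297/27353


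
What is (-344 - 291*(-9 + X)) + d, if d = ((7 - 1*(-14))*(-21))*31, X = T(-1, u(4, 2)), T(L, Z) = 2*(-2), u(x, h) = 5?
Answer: -10232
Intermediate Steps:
T(L, Z) = -4
X = -4
d = -13671 (d = ((7 + 14)*(-21))*31 = (21*(-21))*31 = -441*31 = -13671)
(-344 - 291*(-9 + X)) + d = (-344 - 291*(-9 - 4)) - 13671 = (-344 - 291*(-13)) - 13671 = (-344 - 97*(-39)) - 13671 = (-344 + 3783) - 13671 = 3439 - 13671 = -10232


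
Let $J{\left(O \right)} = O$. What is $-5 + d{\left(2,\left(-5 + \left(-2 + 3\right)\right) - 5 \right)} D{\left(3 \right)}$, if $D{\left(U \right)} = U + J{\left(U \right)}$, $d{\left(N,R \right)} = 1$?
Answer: $1$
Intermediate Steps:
$D{\left(U \right)} = 2 U$ ($D{\left(U \right)} = U + U = 2 U$)
$-5 + d{\left(2,\left(-5 + \left(-2 + 3\right)\right) - 5 \right)} D{\left(3 \right)} = -5 + 1 \cdot 2 \cdot 3 = -5 + 1 \cdot 6 = -5 + 6 = 1$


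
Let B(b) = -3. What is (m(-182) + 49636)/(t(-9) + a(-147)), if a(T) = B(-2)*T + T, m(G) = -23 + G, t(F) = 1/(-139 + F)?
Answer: 7315788/43511 ≈ 168.14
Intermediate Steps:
a(T) = -2*T (a(T) = -3*T + T = -2*T)
(m(-182) + 49636)/(t(-9) + a(-147)) = ((-23 - 182) + 49636)/(1/(-139 - 9) - 2*(-147)) = (-205 + 49636)/(1/(-148) + 294) = 49431/(-1/148 + 294) = 49431/(43511/148) = 49431*(148/43511) = 7315788/43511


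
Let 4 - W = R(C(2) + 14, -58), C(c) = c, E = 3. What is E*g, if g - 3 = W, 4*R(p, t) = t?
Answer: 129/2 ≈ 64.500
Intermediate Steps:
R(p, t) = t/4
W = 37/2 (W = 4 - (-58)/4 = 4 - 1*(-29/2) = 4 + 29/2 = 37/2 ≈ 18.500)
g = 43/2 (g = 3 + 37/2 = 43/2 ≈ 21.500)
E*g = 3*(43/2) = 129/2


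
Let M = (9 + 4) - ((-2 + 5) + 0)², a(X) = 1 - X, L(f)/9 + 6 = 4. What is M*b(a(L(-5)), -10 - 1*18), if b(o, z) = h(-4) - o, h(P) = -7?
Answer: -104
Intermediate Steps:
L(f) = -18 (L(f) = -54 + 9*4 = -54 + 36 = -18)
b(o, z) = -7 - o
M = 4 (M = 13 - (3 + 0)² = 13 - 1*3² = 13 - 1*9 = 13 - 9 = 4)
M*b(a(L(-5)), -10 - 1*18) = 4*(-7 - (1 - 1*(-18))) = 4*(-7 - (1 + 18)) = 4*(-7 - 1*19) = 4*(-7 - 19) = 4*(-26) = -104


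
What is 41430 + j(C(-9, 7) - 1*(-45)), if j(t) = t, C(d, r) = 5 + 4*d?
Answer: 41444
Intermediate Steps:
41430 + j(C(-9, 7) - 1*(-45)) = 41430 + ((5 + 4*(-9)) - 1*(-45)) = 41430 + ((5 - 36) + 45) = 41430 + (-31 + 45) = 41430 + 14 = 41444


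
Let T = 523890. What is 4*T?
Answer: 2095560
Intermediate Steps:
4*T = 4*523890 = 2095560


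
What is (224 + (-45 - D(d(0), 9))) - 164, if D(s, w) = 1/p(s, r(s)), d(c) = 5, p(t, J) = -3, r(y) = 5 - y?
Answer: 46/3 ≈ 15.333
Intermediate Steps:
D(s, w) = -1/3 (D(s, w) = 1/(-3) = -1/3)
(224 + (-45 - D(d(0), 9))) - 164 = (224 + (-45 - 1*(-1/3))) - 164 = (224 + (-45 + 1/3)) - 164 = (224 - 134/3) - 164 = 538/3 - 164 = 46/3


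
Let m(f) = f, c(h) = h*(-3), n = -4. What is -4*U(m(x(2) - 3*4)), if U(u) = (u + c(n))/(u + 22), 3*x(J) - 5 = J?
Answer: -28/37 ≈ -0.75676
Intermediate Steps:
c(h) = -3*h
x(J) = 5/3 + J/3
U(u) = (12 + u)/(22 + u) (U(u) = (u - 3*(-4))/(u + 22) = (u + 12)/(22 + u) = (12 + u)/(22 + u))
-4*U(m(x(2) - 3*4)) = -4*(12 + ((5/3 + (⅓)*2) - 3*4))/(22 + ((5/3 + (⅓)*2) - 3*4)) = -4*(12 + ((5/3 + ⅔) - 12))/(22 + ((5/3 + ⅔) - 12)) = -4*(12 + (7/3 - 12))/(22 + (7/3 - 12)) = -4*(12 - 29/3)/(22 - 29/3) = -4*7/(37/3*3) = -12*7/(37*3) = -4*7/37 = -28/37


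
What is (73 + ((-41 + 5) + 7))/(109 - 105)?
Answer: 11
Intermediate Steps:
(73 + ((-41 + 5) + 7))/(109 - 105) = (73 + (-36 + 7))/4 = (73 - 29)/4 = (¼)*44 = 11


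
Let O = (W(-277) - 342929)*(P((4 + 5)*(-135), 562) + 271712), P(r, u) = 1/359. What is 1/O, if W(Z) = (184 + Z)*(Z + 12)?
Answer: -359/31046888330956 ≈ -1.1563e-11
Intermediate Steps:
W(Z) = (12 + Z)*(184 + Z) (W(Z) = (184 + Z)*(12 + Z) = (12 + Z)*(184 + Z))
P(r, u) = 1/359
O = -31046888330956/359 (O = ((2208 + (-277)² + 196*(-277)) - 342929)*(1/359 + 271712) = ((2208 + 76729 - 54292) - 342929)*(97544609/359) = (24645 - 342929)*(97544609/359) = -318284*97544609/359 = -31046888330956/359 ≈ -8.6482e+10)
1/O = 1/(-31046888330956/359) = -359/31046888330956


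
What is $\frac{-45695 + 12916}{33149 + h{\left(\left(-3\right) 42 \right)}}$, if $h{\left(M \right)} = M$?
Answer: $- \frac{32779}{33023} \approx -0.99261$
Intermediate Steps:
$\frac{-45695 + 12916}{33149 + h{\left(\left(-3\right) 42 \right)}} = \frac{-45695 + 12916}{33149 - 126} = - \frac{32779}{33149 - 126} = - \frac{32779}{33023}$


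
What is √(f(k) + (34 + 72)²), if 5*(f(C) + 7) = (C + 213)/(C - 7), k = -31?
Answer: 2*√25333270/95 ≈ 105.96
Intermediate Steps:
f(C) = -7 + (213 + C)/(5*(-7 + C)) (f(C) = -7 + ((C + 213)/(C - 7))/5 = -7 + ((213 + C)/(-7 + C))/5 = -7 + (213 + C)/(5*(-7 + C)))
√(f(k) + (34 + 72)²) = √(2*(229 - 17*(-31))/(5*(-7 - 31)) + (34 + 72)²) = √((⅖)*(229 + 527)/(-38) + 106²) = √((⅖)*(-1/38)*756 + 11236) = √(-756/95 + 11236) = √(1066664/95) = 2*√25333270/95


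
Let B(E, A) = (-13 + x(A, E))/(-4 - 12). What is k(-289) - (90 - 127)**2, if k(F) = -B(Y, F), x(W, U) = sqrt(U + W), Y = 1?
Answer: -21917/16 + 3*I*sqrt(2)/4 ≈ -1369.8 + 1.0607*I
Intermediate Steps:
B(E, A) = 13/16 - sqrt(A + E)/16 (B(E, A) = (-13 + sqrt(E + A))/(-4 - 12) = (-13 + sqrt(A + E))/(-16) = (-13 + sqrt(A + E))*(-1/16) = 13/16 - sqrt(A + E)/16)
k(F) = -13/16 + sqrt(1 + F)/16 (k(F) = -(13/16 - sqrt(F + 1)/16) = -(13/16 - sqrt(1 + F)/16) = -13/16 + sqrt(1 + F)/16)
k(-289) - (90 - 127)**2 = (-13/16 + sqrt(1 - 289)/16) - (90 - 127)**2 = (-13/16 + sqrt(-288)/16) - 1*(-37)**2 = (-13/16 + (12*I*sqrt(2))/16) - 1*1369 = (-13/16 + 3*I*sqrt(2)/4) - 1369 = -21917/16 + 3*I*sqrt(2)/4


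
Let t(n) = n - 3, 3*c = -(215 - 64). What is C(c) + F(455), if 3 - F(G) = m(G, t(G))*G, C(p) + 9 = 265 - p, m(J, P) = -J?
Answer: 622003/3 ≈ 2.0733e+5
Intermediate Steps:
c = -151/3 (c = (-(215 - 64))/3 = (-1*151)/3 = (⅓)*(-151) = -151/3 ≈ -50.333)
t(n) = -3 + n
C(p) = 256 - p (C(p) = -9 + (265 - p) = 256 - p)
F(G) = 3 + G² (F(G) = 3 - (-G)*G = 3 - (-1)*G² = 3 + G²)
C(c) + F(455) = (256 - 1*(-151/3)) + (3 + 455²) = (256 + 151/3) + (3 + 207025) = 919/3 + 207028 = 622003/3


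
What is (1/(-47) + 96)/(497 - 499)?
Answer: -4511/94 ≈ -47.989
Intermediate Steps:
(1/(-47) + 96)/(497 - 499) = (-1/47 + 96)/(-2) = (4511/47)*(-½) = -4511/94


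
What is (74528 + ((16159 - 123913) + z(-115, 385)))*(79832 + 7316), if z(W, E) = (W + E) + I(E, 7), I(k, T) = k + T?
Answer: -2837887472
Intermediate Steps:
I(k, T) = T + k
z(W, E) = 7 + W + 2*E (z(W, E) = (W + E) + (7 + E) = (E + W) + (7 + E) = 7 + W + 2*E)
(74528 + ((16159 - 123913) + z(-115, 385)))*(79832 + 7316) = (74528 + ((16159 - 123913) + (7 - 115 + 2*385)))*(79832 + 7316) = (74528 + (-107754 + (7 - 115 + 770)))*87148 = (74528 + (-107754 + 662))*87148 = (74528 - 107092)*87148 = -32564*87148 = -2837887472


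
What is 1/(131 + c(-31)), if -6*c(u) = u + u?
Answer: 3/424 ≈ 0.0070755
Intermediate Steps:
c(u) = -u/3 (c(u) = -(u + u)/6 = -u/3)
1/(131 + c(-31)) = 1/(131 - 1/3*(-31)) = 1/(131 + 31/3) = 1/(424/3) = 3/424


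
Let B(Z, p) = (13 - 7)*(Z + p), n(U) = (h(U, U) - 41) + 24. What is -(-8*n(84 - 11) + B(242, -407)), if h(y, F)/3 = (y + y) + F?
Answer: 6110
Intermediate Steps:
h(y, F) = 3*F + 6*y (h(y, F) = 3*((y + y) + F) = 3*(2*y + F) = 3*(F + 2*y) = 3*F + 6*y)
n(U) = -17 + 9*U (n(U) = ((3*U + 6*U) - 41) + 24 = (9*U - 41) + 24 = (-41 + 9*U) + 24 = -17 + 9*U)
B(Z, p) = 6*Z + 6*p (B(Z, p) = 6*(Z + p) = 6*Z + 6*p)
-(-8*n(84 - 11) + B(242, -407)) = -(-8*(-17 + 9*(84 - 11)) + (6*242 + 6*(-407))) = -(-8*(-17 + 9*73) + (1452 - 2442)) = -(-8*(-17 + 657) - 990) = -(-8*640 - 990) = -(-5120 - 990) = -1*(-6110) = 6110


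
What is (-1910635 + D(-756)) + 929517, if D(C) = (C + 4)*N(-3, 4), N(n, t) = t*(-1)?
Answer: -978110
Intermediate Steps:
N(n, t) = -t
D(C) = -16 - 4*C (D(C) = (C + 4)*(-1*4) = (4 + C)*(-4) = -16 - 4*C)
(-1910635 + D(-756)) + 929517 = (-1910635 + (-16 - 4*(-756))) + 929517 = (-1910635 + (-16 + 3024)) + 929517 = (-1910635 + 3008) + 929517 = -1907627 + 929517 = -978110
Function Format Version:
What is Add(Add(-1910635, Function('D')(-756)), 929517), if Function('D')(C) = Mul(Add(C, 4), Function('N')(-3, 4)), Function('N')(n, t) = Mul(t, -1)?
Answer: -978110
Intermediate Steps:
Function('N')(n, t) = Mul(-1, t)
Function('D')(C) = Add(-16, Mul(-4, C)) (Function('D')(C) = Mul(Add(C, 4), Mul(-1, 4)) = Mul(Add(4, C), -4) = Add(-16, Mul(-4, C)))
Add(Add(-1910635, Function('D')(-756)), 929517) = Add(Add(-1910635, Add(-16, Mul(-4, -756))), 929517) = Add(Add(-1910635, Add(-16, 3024)), 929517) = Add(Add(-1910635, 3008), 929517) = Add(-1907627, 929517) = -978110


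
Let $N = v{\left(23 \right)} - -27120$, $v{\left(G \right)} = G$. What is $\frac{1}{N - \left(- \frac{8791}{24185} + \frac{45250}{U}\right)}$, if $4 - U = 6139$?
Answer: $\frac{29674995}{805698050092} \approx 3.6831 \cdot 10^{-5}$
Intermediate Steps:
$U = -6135$ ($U = 4 - 6139 = -6135$)
$N = 27143$ ($N = 23 - -27120 = 23 + 27120 = 27143$)
$\frac{1}{N - \left(- \frac{8791}{24185} + \frac{45250}{U}\right)} = \frac{1}{27143 - \left(- \frac{9050}{1227} - \frac{8791}{24185}\right)} = \frac{1}{27143 - - \frac{229660807}{29674995}} = \frac{1}{27143 + \left(\frac{9050}{1227} + \frac{8791}{24185}\right)} = \frac{1}{27143 + \frac{229660807}{29674995}} = \frac{1}{\frac{805698050092}{29674995}} = \frac{29674995}{805698050092}$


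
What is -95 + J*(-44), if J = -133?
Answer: 5757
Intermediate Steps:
-95 + J*(-44) = -95 - 133*(-44) = -95 + 5852 = 5757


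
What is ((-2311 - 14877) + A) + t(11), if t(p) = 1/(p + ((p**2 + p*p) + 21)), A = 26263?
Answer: 2486551/274 ≈ 9075.0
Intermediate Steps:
t(p) = 1/(21 + p + 2*p**2) (t(p) = 1/(p + ((p**2 + p**2) + 21)) = 1/(p + (2*p**2 + 21)) = 1/(p + (21 + 2*p**2)) = 1/(21 + p + 2*p**2))
((-2311 - 14877) + A) + t(11) = ((-2311 - 14877) + 26263) + 1/(21 + 11 + 2*11**2) = (-17188 + 26263) + 1/(21 + 11 + 2*121) = 9075 + 1/(21 + 11 + 242) = 9075 + 1/274 = 2486551/274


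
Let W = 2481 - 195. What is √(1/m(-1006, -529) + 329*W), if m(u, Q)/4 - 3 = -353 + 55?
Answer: √261803921105/590 ≈ 867.23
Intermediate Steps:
m(u, Q) = -1180 (m(u, Q) = 12 + 4*(-353 + 55) = 12 + 4*(-298) = 12 - 1192 = -1180)
W = 2286
√(1/m(-1006, -529) + 329*W) = √(1/(-1180) + 329*2286) = √(-1/1180 + 752094) = √(887470919/1180) = √261803921105/590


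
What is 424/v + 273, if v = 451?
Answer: 123547/451 ≈ 273.94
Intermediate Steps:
424/v + 273 = 424/451 + 273 = 123547/451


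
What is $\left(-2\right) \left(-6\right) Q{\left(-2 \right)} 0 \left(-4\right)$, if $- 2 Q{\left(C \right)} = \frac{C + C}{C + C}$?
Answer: $0$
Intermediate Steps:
$Q{\left(C \right)} = - \frac{1}{2}$ ($Q{\left(C \right)} = - \frac{\left(C + C\right) \frac{1}{C + C}}{2} = - \frac{2 C \frac{1}{2 C}}{2} = \left(- \frac{1}{2}\right) 1 = - \frac{1}{2}$)
$\left(-2\right) \left(-6\right) Q{\left(-2 \right)} 0 \left(-4\right) = \left(-2\right) \left(-6\right) \left(- \frac{1}{2}\right) 0 \left(-4\right) = 12 \left(- \frac{1}{2}\right) 0 = \left(-6\right) 0 = 0$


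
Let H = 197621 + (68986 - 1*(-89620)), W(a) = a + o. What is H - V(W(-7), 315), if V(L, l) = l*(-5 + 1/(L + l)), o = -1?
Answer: 109844899/307 ≈ 3.5780e+5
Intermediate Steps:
W(a) = -1 + a (W(a) = a - 1 = -1 + a)
H = 356227 (H = 197621 + (68986 + 89620) = 197621 + 158606 = 356227)
H - V(W(-7), 315) = 356227 - 315*(1 - 5*(-1 - 7) - 5*315)/((-1 - 7) + 315) = 356227 - 315*(1 - 5*(-8) - 1575)/(-8 + 315) = 356227 - 315*(1 + 40 - 1575)/307 = 356227 - 315*(-1534)/307 = 356227 - 1*(-483210/307) = 356227 + 483210/307 = 109844899/307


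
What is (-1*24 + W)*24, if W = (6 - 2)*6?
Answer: 0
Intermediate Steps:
W = 24 (W = 4*6 = 24)
(-1*24 + W)*24 = (-1*24 + 24)*24 = (-24 + 24)*24 = 0*24 = 0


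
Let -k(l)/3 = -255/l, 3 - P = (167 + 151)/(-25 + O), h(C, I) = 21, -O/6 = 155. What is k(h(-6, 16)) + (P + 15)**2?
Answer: 2378276823/6384175 ≈ 372.53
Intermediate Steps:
O = -930 (O = -6*155 = -930)
P = 3183/955 (P = 3 - (167 + 151)/(-25 - 930) = 3 - 318/(-955) = 3 - 318*(-1)/955 = 3 - 1*(-318/955) = 3 + 318/955 = 3183/955 ≈ 3.3330)
k(l) = 765/l (k(l) = -(-765)/l = 765/l)
k(h(-6, 16)) + (P + 15)**2 = 765/21 + (3183/955 + 15)**2 = 765*(1/21) + (17508/955)**2 = 255/7 + 306530064/912025 = 2378276823/6384175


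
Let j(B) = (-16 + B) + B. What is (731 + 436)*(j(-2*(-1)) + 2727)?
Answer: 3168405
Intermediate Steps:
j(B) = -16 + 2*B
(731 + 436)*(j(-2*(-1)) + 2727) = (731 + 436)*((-16 + 2*(-2*(-1))) + 2727) = 1167*((-16 + 2*2) + 2727) = 1167*((-16 + 4) + 2727) = 1167*(-12 + 2727) = 1167*2715 = 3168405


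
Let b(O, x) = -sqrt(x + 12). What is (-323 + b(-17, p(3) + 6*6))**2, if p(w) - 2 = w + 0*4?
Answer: (323 + sqrt(53))**2 ≈ 1.0909e+5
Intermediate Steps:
p(w) = 2 + w (p(w) = 2 + (w + 0*4) = 2 + (w + 0) = 2 + w)
b(O, x) = -sqrt(12 + x)
(-323 + b(-17, p(3) + 6*6))**2 = (-323 - sqrt(12 + ((2 + 3) + 6*6)))**2 = (-323 - sqrt(12 + (5 + 36)))**2 = (-323 - sqrt(12 + 41))**2 = (-323 - sqrt(53))**2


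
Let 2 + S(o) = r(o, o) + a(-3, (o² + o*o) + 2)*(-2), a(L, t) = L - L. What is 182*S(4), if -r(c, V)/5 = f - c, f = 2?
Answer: 1456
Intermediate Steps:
r(c, V) = -10 + 5*c (r(c, V) = -5*(2 - c) = -10 + 5*c)
a(L, t) = 0
S(o) = -12 + 5*o (S(o) = -2 + ((-10 + 5*o) + 0*(-2)) = -2 + ((-10 + 5*o) + 0) = -2 + (-10 + 5*o) = -12 + 5*o)
182*S(4) = 182*(-12 + 5*4) = 182*(-12 + 20) = 182*8 = 1456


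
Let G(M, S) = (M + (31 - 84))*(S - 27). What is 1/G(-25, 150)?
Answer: -1/9594 ≈ -0.00010423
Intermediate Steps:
G(M, S) = (-53 + M)*(-27 + S) (G(M, S) = (M - 53)*(-27 + S) = (-53 + M)*(-27 + S))
1/G(-25, 150) = 1/(1431 - 53*150 - 27*(-25) - 25*150) = 1/(1431 - 7950 + 675 - 3750) = 1/(-9594) = -1/9594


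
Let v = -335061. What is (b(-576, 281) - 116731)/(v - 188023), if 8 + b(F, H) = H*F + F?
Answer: 279171/523084 ≈ 0.53370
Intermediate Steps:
b(F, H) = -8 + F + F*H (b(F, H) = -8 + (H*F + F) = -8 + (F*H + F) = -8 + (F + F*H) = -8 + F + F*H)
(b(-576, 281) - 116731)/(v - 188023) = ((-8 - 576 - 576*281) - 116731)/(-335061 - 188023) = ((-8 - 576 - 161856) - 116731)/(-523084) = (-162440 - 116731)*(-1/523084) = -279171*(-1/523084) = 279171/523084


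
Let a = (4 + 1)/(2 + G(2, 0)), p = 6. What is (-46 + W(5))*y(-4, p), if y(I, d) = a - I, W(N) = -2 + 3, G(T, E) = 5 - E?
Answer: -1485/7 ≈ -212.14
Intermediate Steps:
a = 5/7 (a = (4 + 1)/(2 + (5 - 1*0)) = 5/(2 + (5 + 0)) = 5/(2 + 5) = 5/7 ≈ 0.71429)
W(N) = 1
y(I, d) = 5/7 - I
(-46 + W(5))*y(-4, p) = (-46 + 1)*(5/7 - 1*(-4)) = -45*(5/7 + 4) = -45*33/7 = -1485/7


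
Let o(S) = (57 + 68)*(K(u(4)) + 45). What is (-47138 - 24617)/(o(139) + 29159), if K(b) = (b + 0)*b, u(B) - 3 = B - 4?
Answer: -71755/35909 ≈ -1.9982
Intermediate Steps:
u(B) = -1 + B (u(B) = 3 + (B - 4) = 3 + (-4 + B) = -1 + B)
K(b) = b**2 (K(b) = b*b = b**2)
o(S) = 6750 (o(S) = (57 + 68)*((-1 + 4)**2 + 45) = 125*(3**2 + 45) = 125*(9 + 45) = 125*54 = 6750)
(-47138 - 24617)/(o(139) + 29159) = (-47138 - 24617)/(6750 + 29159) = -71755/35909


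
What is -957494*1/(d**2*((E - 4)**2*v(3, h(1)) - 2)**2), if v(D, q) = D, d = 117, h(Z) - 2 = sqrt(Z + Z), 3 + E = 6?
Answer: -957494/13689 ≈ -69.946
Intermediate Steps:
E = 3 (E = -3 + 6 = 3)
h(Z) = 2 + sqrt(2)*sqrt(Z) (h(Z) = 2 + sqrt(Z + Z) = 2 + sqrt(2*Z) = 2 + sqrt(2)*sqrt(Z))
-957494*1/(d**2*((E - 4)**2*v(3, h(1)) - 2)**2) = -957494*1/(13689*((3 - 4)**2*3 - 2)**2) = -957494*1/(13689*((-1)**2*3 - 2)**2) = -957494*1/(13689*(1*3 - 2)**2) = -957494*1/(13689*(3 - 2)**2) = -957494/((117*1)**2) = -957494/(117**2) = -957494/13689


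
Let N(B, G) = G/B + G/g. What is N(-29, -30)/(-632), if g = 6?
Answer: 115/18328 ≈ 0.0062746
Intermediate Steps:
N(B, G) = G/6 + G/B (N(B, G) = G/B + G/6 = G/6 + G/B)
N(-29, -30)/(-632) = ((⅙)*(-30) - 30/(-29))/(-632) = (-5 - 30*(-1/29))*(-1/632) = (-5 + 30/29)*(-1/632) = -115/29*(-1/632) = 115/18328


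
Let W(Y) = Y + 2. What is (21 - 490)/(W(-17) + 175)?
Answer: -469/160 ≈ -2.9313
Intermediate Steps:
W(Y) = 2 + Y
(21 - 490)/(W(-17) + 175) = (21 - 490)/((2 - 17) + 175) = -469/(-15 + 175) = -469/160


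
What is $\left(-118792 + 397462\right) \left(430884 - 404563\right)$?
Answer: $7334873070$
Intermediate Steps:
$\left(-118792 + 397462\right) \left(430884 - 404563\right) = 278670 \left(430884 - 404563\right) = 278670 \cdot 26321 = 7334873070$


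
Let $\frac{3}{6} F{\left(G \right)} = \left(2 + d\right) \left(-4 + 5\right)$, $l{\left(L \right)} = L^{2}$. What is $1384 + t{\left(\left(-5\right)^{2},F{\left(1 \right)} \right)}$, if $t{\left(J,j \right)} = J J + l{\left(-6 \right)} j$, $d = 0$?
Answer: $2153$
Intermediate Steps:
$F{\left(G \right)} = 4$ ($F{\left(G \right)} = 2 \left(2 + 0\right) \left(-4 + 5\right) = 2 \cdot 2 \cdot 1 = 2 \cdot 2 = 4$)
$t{\left(J,j \right)} = J^{2} + 36 j$ ($t{\left(J,j \right)} = J J + \left(-6\right)^{2} j = J^{2} + 36 j$)
$1384 + t{\left(\left(-5\right)^{2},F{\left(1 \right)} \right)} = 1384 + \left(\left(\left(-5\right)^{2}\right)^{2} + 36 \cdot 4\right) = 1384 + \left(25^{2} + 144\right) = 1384 + \left(625 + 144\right) = 1384 + 769 = 2153$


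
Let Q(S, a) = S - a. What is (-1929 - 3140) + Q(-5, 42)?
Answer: -5116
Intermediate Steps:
(-1929 - 3140) + Q(-5, 42) = (-1929 - 3140) + (-5 - 1*42) = -5069 + (-5 - 42) = -5069 - 47 = -5116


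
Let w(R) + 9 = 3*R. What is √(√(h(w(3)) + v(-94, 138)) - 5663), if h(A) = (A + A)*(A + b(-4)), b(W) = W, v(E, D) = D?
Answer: √(-5663 + √138) ≈ 75.175*I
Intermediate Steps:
w(R) = -9 + 3*R
h(A) = 2*A*(-4 + A) (h(A) = (A + A)*(A - 4) = (2*A)*(-4 + A) = 2*A*(-4 + A))
√(√(h(w(3)) + v(-94, 138)) - 5663) = √(√(2*(-9 + 3*3)*(-4 + (-9 + 3*3)) + 138) - 5663) = √(√(2*(-9 + 9)*(-4 + (-9 + 9)) + 138) - 5663) = √(√(2*0*(-4 + 0) + 138) - 5663) = √(√(2*0*(-4) + 138) - 5663) = √(√(0 + 138) - 5663) = √(√138 - 5663) = √(-5663 + √138)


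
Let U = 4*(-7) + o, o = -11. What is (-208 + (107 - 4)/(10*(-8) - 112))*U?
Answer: 520507/64 ≈ 8132.9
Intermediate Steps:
U = -39 (U = 4*(-7) - 11 = -28 - 11 = -39)
(-208 + (107 - 4)/(10*(-8) - 112))*U = (-208 + (107 - 4)/(10*(-8) - 112))*(-39) = (-208 + 103/(-80 - 112))*(-39) = (-208 + 103/(-192))*(-39) = (-208 + 103*(-1/192))*(-39) = (-208 - 103/192)*(-39) = -40039/192*(-39) = 520507/64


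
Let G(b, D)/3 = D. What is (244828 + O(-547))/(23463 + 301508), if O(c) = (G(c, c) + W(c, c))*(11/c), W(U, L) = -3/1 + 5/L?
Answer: 73264633055/97234247939 ≈ 0.75349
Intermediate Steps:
G(b, D) = 3*D
W(U, L) = -3 + 5/L (W(U, L) = -3*1 + 5/L = -3 + 5/L)
O(c) = 11*(-3 + 3*c + 5/c)/c (O(c) = (3*c + (-3 + 5/c))*(11/c) = (-3 + 3*c + 5/c)*(11/c) = 11*(-3 + 3*c + 5/c)/c)
(244828 + O(-547))/(23463 + 301508) = (244828 + (33 - 33/(-547) + 55/(-547)²))/(23463 + 301508) = (244828 + (33 - 33*(-1/547) + 55*(1/299209)))/324971 = (244828 + (33 + 33/547 + 55/299209))*(1/324971) = (244828 + 9892003/299209)*(1/324971) = (73264633055/299209)*(1/324971) = 73264633055/97234247939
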